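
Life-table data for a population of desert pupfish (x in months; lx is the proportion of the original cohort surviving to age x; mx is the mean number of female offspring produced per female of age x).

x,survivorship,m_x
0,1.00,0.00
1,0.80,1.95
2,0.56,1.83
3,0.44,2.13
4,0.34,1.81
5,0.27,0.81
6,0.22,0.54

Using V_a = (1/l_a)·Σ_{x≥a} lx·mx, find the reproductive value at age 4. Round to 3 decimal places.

lx·mx for x ≥ 4: 0.6154, 0.2187, 0.1188 → sum = 0.9529
V_4 = 0.9529 / l_4 = 0.9529 / 0.34 = 2.802647… → 2.803

2.803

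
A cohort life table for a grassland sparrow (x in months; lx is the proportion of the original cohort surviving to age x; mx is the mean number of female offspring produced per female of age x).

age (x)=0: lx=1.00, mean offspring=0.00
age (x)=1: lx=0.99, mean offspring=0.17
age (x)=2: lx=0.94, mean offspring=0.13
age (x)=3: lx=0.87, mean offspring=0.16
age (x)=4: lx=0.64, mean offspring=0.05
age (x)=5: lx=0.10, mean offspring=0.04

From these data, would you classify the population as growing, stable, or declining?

declining

R0 = Σ lx·mx = 0 + 0.1683 + 0.1222 + 0.1392 + 0.032 + 0.004 = 0.4657
R0 < 1, so the population is declining.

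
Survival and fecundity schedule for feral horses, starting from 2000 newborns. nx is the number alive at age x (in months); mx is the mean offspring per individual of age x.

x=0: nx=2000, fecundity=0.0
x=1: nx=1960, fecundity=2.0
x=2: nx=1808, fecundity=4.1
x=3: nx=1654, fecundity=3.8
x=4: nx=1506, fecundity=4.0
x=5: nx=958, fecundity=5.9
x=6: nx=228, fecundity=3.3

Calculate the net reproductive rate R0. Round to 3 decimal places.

lx = nx/n0 = nx/2000: 1, 0.98, 0.904, 0.827, 0.753, 0.479, 0.114
lx·mx by age: 0, 1.96, 3.7064, 3.1426, 3.012, 2.8261, 0.3762
R0 = Σ lx·mx = 15.0233 → 15.023

15.023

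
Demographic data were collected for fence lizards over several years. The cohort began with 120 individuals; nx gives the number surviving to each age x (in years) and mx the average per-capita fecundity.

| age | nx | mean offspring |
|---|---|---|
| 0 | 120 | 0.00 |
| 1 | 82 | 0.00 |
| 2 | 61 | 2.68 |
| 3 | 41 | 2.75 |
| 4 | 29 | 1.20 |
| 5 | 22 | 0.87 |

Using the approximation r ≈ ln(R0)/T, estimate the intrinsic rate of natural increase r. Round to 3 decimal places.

lx = nx/n0 = nx/120: 1, 0.68333…, 0.50833…, 0.34167…, 0.24167…, 0.18333…
R0 = Σ lx·mx = 0 + 0 + 1.36233… + 0.93958… + 0.29… + 0.1595… = 2.751417…
Σ x·lx·mx = 7.500917…; T = 7.500917…/2.751417… = 2.7262…
r ≈ ln(R0)/T = ln(2.751417…)/2.7262… = 0.37125… → 0.371

0.371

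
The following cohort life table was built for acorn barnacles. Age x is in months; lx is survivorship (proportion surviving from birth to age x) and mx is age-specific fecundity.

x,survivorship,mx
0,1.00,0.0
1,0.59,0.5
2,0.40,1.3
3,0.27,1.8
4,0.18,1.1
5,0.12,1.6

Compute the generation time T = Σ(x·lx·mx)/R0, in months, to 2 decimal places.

lx·mx: 0, 0.295, 0.52, 0.486, 0.198, 0.192 → R0 = 1.691
x·lx·mx: 0, 0.295, 1.04, 1.458, 0.792, 0.96 → Σ = 4.545
T = 4.545 / 1.691 = 2.687759… → 2.69

2.69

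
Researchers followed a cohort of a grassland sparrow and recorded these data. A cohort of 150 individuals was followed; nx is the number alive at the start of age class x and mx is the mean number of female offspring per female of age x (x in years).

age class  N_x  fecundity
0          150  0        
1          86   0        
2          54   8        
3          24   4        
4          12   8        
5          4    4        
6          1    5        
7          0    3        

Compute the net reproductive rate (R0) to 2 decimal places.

4.30

lx = nx/n0 = nx/150: 1, 0.57333…, 0.36, 0.16, 0.08, 0.02667…, 0.00667…, 0
lx·mx by age: 0, 0, 2.88, 0.64, 0.64, 0.106667…, 0.033333…, 0
R0 = Σ lx·mx = 4.3… → 4.30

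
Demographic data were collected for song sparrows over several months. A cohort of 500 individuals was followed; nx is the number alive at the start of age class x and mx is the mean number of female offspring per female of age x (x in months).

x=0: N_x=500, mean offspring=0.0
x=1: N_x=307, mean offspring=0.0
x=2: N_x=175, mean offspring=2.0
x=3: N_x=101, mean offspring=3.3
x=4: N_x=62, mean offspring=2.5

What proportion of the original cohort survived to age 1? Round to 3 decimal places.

0.614

l_1 = n_1/n_0 = 307/500 = 0.614 → 0.614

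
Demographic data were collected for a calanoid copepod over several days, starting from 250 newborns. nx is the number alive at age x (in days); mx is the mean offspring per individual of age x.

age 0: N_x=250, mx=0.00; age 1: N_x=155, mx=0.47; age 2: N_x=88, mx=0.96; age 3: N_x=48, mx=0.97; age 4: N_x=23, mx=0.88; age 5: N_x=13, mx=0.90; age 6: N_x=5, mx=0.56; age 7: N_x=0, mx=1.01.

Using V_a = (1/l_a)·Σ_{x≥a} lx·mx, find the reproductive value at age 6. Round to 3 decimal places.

0.560

lx = nx/n0 = nx/250: 1, 0.62, 0.352, 0.192, 0.092, 0.052, 0.02, 0
lx·mx for x ≥ 6: 0.0112, 0 → sum = 0.0112
V_6 = 0.0112 / l_6 = 0.0112 / 0.02 = 0.56 → 0.560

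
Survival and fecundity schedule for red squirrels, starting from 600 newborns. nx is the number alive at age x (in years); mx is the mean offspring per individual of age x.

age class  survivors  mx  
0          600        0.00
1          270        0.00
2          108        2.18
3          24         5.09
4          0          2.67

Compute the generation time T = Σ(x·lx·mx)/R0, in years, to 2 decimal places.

2.34

lx = nx/n0 = nx/600: 1, 0.45, 0.18, 0.04, 0
lx·mx: 0, 0, 0.3924, 0.2036, 0 → R0 = 0.596
x·lx·mx: 0, 0, 0.7848, 0.6108, 0 → Σ = 1.3956
T = 1.3956 / 0.596 = 2.341611… → 2.34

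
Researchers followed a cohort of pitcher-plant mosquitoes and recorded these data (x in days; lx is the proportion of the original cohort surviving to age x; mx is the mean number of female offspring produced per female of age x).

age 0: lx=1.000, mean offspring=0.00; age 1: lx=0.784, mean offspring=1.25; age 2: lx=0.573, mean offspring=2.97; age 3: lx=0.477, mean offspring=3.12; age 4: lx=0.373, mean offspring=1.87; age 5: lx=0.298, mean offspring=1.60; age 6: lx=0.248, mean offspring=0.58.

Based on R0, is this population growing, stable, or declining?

growing

R0 = Σ lx·mx = 0 + 0.98 + 1.70181 + 1.48824 + 0.69751 + 0.4768 + 0.14384 = 5.4882
R0 > 1, so the population is growing.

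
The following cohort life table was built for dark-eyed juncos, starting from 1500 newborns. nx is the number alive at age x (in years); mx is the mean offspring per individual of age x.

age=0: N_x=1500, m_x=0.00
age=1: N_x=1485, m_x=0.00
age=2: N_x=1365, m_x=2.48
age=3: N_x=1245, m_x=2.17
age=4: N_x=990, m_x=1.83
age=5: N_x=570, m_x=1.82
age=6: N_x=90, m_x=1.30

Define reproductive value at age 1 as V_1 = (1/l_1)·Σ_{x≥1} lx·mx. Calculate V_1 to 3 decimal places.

6.096

lx = nx/n0 = nx/1500: 1, 0.99, 0.91, 0.83, 0.66, 0.38, 0.06
lx·mx for x ≥ 1: 0, 2.2568, 1.8011, 1.2078, 0.6916, 0.078 → sum = 6.0353
V_1 = 6.0353 / l_1 = 6.0353 / 0.99 = 6.096263… → 6.096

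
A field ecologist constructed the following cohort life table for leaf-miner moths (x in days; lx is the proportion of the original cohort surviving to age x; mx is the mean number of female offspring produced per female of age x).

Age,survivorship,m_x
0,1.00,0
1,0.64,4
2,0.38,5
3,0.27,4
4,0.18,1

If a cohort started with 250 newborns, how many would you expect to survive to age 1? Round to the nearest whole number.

Expected survivors = N0 · l_1 = 250 × 0.64 = 160 → 160

160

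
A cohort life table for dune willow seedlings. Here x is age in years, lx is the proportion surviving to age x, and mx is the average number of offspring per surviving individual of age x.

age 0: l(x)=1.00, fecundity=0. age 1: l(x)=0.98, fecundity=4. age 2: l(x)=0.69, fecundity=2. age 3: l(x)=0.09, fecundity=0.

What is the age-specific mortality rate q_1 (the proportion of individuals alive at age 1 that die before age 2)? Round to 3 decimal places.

0.296

q_1 = (l_1 − l_2) / l_1 = (0.98 − 0.69) / 0.98
     = 0.29 / 0.98 = 0.295918… → 0.296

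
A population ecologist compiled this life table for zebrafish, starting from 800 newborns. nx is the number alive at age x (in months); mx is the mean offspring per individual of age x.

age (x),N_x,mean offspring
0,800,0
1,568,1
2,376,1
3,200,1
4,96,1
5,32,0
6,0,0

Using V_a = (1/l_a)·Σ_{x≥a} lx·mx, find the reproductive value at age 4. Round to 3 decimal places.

lx = nx/n0 = nx/800: 1, 0.71, 0.47, 0.25, 0.12, 0.04, 0
lx·mx for x ≥ 4: 0.12, 0, 0 → sum = 0.12
V_4 = 0.12 / l_4 = 0.12 / 0.12 = 1 → 1.000

1.000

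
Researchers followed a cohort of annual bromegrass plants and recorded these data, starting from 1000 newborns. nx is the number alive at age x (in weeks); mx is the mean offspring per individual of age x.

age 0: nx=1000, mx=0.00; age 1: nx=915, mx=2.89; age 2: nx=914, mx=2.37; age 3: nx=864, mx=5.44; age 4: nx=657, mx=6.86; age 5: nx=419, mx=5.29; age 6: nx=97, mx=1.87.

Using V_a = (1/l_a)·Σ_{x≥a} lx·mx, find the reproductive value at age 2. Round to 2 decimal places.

lx = nx/n0 = nx/1000: 1, 0.915, 0.914, 0.864, 0.657, 0.419, 0.097
lx·mx for x ≥ 2: 2.16618, 4.70016, 4.50702, 2.21651, 0.18139 → sum = 13.77126
V_2 = 13.77126 / l_2 = 13.77126 / 0.914 = 15.067024… → 15.07

15.07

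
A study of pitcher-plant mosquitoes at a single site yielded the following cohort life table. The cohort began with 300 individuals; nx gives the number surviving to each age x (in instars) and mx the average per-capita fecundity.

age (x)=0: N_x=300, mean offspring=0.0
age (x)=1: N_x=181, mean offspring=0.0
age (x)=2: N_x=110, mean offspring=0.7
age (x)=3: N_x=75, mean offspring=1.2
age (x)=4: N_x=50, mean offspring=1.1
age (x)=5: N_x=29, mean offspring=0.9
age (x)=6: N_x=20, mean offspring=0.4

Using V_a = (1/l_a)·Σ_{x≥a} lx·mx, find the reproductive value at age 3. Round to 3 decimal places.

lx = nx/n0 = nx/300: 1, 0.60333…, 0.36667…, 0.25, 0.16667…, 0.09667…, 0.06667…
lx·mx for x ≥ 3: 0.3, 0.183333…, 0.087…, 0.026667… → sum = 0.597…
V_3 = 0.597… / l_3 = 0.597… / 0.25 = 2.388… → 2.388

2.388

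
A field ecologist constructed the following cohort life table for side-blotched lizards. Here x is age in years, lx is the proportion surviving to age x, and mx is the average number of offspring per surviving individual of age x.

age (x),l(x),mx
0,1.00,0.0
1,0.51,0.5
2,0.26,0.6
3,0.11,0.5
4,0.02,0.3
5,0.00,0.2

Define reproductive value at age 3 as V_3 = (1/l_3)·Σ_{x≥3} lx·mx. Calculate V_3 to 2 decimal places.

0.55

lx·mx for x ≥ 3: 0.055, 0.006, 0 → sum = 0.061
V_3 = 0.061 / l_3 = 0.061 / 0.11 = 0.554545… → 0.55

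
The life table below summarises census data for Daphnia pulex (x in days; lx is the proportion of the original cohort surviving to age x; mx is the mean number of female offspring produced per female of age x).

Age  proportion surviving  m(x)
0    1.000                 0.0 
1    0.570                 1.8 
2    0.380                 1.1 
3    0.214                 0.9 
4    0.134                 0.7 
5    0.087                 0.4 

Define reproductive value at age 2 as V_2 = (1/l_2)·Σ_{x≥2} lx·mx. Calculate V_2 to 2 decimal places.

1.95

lx·mx for x ≥ 2: 0.418, 0.1926, 0.0938, 0.0348 → sum = 0.7392
V_2 = 0.7392 / l_2 = 0.7392 / 0.38 = 1.945263… → 1.95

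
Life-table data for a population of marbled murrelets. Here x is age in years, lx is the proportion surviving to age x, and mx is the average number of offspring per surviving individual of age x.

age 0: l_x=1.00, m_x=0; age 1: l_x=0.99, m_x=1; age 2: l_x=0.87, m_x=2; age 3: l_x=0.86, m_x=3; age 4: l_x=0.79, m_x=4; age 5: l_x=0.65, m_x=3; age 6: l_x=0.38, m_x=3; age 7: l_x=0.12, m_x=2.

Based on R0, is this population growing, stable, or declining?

growing

R0 = Σ lx·mx = 0 + 0.99 + 1.74 + 2.58 + 3.16 + 1.95 + 1.14 + 0.24 = 11.8
R0 > 1, so the population is growing.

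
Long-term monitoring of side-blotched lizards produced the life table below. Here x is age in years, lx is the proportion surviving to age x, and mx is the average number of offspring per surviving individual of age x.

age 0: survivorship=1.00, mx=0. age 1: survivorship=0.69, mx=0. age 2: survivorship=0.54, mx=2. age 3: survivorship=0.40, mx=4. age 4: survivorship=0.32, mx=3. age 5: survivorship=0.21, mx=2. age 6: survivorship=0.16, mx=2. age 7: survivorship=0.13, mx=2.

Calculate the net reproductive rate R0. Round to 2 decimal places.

lx·mx by age: 0, 0, 1.08, 1.6, 0.96, 0.42, 0.32, 0.26
R0 = Σ lx·mx = 4.64 → 4.64

4.64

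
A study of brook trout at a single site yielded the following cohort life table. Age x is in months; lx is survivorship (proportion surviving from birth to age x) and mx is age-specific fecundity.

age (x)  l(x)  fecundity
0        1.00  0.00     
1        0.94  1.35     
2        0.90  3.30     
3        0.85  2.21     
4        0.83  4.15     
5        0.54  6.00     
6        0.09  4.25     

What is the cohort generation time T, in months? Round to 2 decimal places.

3.42

lx·mx: 0, 1.269, 2.97, 1.8785, 3.4445, 3.24, 0.3825 → R0 = 13.1845
x·lx·mx: 0, 1.269, 5.94, 5.6355, 13.778, 16.2, 2.295 → Σ = 45.1175
T = 45.1175 / 13.1845 = 3.422011… → 3.42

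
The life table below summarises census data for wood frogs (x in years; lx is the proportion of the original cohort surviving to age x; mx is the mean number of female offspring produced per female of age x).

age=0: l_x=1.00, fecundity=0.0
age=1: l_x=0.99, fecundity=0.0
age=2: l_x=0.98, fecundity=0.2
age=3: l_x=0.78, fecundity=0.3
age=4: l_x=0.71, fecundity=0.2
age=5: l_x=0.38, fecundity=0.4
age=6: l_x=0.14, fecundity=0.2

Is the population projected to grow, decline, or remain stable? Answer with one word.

declining

R0 = Σ lx·mx = 0 + 0 + 0.196 + 0.234 + 0.142 + 0.152 + 0.028 = 0.752
R0 < 1, so the population is declining.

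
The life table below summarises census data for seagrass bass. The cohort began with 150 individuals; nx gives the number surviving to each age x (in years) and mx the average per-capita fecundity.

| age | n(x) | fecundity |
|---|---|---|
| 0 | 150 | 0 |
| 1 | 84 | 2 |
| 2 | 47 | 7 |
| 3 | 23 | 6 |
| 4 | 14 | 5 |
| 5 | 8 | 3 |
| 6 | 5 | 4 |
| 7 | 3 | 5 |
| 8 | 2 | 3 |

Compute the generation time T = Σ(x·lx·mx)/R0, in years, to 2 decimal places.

lx = nx/n0 = nx/150: 1, 0.56, 0.31333…, 0.15333…, 0.09333…, 0.05333…, 0.03333…, 0.02, 0.01333…
lx·mx: 0, 1.12, 2.193333…, 0.92…, 0.466667…, 0.16…, 0.133333…, 0.1, 0.04… → R0 = 5.133333…
x·lx·mx: 0, 1.12, 4.386667…, 2.76…, 1.866667…, 0.8…, 0.8…, 0.7, 0.32… → Σ = 12.753333…
T = 12.753333… / 5.133333… = 2.484416… → 2.48

2.48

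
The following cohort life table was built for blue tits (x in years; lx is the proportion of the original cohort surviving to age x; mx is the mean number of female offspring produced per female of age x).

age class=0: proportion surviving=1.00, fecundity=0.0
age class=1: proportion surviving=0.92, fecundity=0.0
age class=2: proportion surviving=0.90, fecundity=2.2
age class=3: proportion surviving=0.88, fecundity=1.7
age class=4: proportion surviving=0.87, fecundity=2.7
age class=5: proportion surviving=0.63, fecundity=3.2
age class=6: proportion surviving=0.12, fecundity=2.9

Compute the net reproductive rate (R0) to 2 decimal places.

lx·mx by age: 0, 0, 1.98, 1.496, 2.349, 2.016, 0.348
R0 = Σ lx·mx = 8.189 → 8.19

8.19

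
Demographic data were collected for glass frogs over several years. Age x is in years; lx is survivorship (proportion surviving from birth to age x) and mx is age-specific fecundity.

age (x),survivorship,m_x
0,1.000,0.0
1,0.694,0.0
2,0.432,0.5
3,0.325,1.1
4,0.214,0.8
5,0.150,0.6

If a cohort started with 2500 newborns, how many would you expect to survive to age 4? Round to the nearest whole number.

535

Expected survivors = N0 · l_4 = 2500 × 0.214 = 535 → 535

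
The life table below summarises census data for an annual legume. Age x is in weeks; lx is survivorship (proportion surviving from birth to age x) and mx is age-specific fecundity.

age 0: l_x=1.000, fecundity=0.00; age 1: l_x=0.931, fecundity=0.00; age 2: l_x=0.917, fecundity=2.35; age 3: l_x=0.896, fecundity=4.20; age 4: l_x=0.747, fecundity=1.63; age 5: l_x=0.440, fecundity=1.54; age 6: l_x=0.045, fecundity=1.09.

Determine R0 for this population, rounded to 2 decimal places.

lx·mx by age: 0, 0, 2.15495, 3.7632, 1.21761, 0.6776, 0.04905
R0 = Σ lx·mx = 7.86241 → 7.86

7.86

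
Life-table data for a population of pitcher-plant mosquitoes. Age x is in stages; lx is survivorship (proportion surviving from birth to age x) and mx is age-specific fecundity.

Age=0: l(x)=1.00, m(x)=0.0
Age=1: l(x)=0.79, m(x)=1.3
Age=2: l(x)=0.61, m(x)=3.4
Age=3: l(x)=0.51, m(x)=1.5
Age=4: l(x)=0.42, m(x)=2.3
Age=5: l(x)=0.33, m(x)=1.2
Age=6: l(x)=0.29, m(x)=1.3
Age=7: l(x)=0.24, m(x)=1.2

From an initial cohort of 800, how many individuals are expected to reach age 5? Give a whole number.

Expected survivors = N0 · l_5 = 800 × 0.33 = 264 → 264

264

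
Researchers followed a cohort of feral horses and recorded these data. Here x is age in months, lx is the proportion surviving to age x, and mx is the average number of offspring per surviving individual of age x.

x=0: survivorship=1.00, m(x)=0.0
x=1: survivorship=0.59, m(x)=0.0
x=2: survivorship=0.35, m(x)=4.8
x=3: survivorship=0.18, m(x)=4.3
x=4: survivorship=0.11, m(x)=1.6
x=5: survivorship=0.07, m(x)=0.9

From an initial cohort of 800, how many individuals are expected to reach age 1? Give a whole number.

472

Expected survivors = N0 · l_1 = 800 × 0.59 = 472 → 472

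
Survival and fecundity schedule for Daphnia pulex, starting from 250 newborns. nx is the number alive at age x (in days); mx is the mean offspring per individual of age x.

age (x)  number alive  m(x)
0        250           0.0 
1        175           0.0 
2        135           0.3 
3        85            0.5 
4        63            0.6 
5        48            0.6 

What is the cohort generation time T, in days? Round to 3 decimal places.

3.367

lx = nx/n0 = nx/250: 1, 0.7, 0.54, 0.34, 0.252, 0.192
lx·mx: 0, 0, 0.162, 0.17, 0.1512, 0.1152 → R0 = 0.5984
x·lx·mx: 0, 0, 0.324, 0.51, 0.6048, 0.576 → Σ = 2.0148
T = 2.0148 / 0.5984 = 3.366979… → 3.367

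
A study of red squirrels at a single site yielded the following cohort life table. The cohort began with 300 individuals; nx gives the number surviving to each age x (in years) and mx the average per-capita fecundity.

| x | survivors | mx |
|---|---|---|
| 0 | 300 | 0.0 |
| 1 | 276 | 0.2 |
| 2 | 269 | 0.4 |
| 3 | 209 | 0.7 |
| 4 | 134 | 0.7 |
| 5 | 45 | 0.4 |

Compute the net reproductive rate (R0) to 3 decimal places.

1.403

lx = nx/n0 = nx/300: 1, 0.92, 0.89667…, 0.69667…, 0.44667…, 0.15
lx·mx by age: 0, 0.184, 0.358667…, 0.487667…, 0.312667…, 0.06
R0 = Σ lx·mx = 1.403… → 1.403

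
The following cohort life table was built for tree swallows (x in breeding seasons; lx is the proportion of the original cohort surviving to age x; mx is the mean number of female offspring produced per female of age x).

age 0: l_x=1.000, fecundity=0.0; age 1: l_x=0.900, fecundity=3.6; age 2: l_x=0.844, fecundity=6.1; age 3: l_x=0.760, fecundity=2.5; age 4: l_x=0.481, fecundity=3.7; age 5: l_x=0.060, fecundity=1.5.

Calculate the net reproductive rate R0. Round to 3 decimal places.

lx·mx by age: 0, 3.24, 5.1484, 1.9, 1.7797, 0.09
R0 = Σ lx·mx = 12.1581 → 12.158

12.158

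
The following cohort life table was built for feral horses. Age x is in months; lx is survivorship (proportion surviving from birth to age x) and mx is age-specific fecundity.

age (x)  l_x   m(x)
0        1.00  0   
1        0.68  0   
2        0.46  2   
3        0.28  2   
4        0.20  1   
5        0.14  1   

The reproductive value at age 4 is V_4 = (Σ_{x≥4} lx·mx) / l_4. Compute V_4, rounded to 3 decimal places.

1.700

lx·mx for x ≥ 4: 0.2, 0.14 → sum = 0.34
V_4 = 0.34 / l_4 = 0.34 / 0.2 = 1.7 → 1.700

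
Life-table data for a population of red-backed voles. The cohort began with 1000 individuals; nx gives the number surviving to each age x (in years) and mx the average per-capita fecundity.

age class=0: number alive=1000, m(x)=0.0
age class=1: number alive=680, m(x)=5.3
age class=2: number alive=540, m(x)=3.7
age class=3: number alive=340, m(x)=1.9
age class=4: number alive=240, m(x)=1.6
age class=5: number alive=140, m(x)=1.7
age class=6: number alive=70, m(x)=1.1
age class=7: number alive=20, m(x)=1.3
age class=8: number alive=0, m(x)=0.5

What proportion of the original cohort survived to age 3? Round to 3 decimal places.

0.340

l_3 = n_3/n_0 = 340/1000 = 0.34 → 0.340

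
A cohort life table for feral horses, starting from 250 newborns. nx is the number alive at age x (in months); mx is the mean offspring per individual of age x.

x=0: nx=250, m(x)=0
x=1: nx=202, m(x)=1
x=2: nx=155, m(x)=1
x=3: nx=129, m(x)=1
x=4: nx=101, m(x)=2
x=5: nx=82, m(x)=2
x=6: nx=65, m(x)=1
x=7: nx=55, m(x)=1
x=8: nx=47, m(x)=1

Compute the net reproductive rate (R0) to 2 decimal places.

4.08

lx = nx/n0 = nx/250: 1, 0.808, 0.62, 0.516, 0.404, 0.328, 0.26, 0.22, 0.188
lx·mx by age: 0, 0.808, 0.62, 0.516, 0.808, 0.656, 0.26, 0.22, 0.188
R0 = Σ lx·mx = 4.076 → 4.08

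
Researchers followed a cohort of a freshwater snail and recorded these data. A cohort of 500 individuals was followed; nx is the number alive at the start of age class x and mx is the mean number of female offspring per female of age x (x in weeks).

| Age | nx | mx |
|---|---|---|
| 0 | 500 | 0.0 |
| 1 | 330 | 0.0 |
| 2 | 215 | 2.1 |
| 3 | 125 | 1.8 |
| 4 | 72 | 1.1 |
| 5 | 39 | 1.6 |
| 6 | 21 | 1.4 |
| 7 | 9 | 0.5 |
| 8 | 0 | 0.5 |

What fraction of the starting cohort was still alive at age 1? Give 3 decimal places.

0.660

l_1 = n_1/n_0 = 330/500 = 0.66 → 0.660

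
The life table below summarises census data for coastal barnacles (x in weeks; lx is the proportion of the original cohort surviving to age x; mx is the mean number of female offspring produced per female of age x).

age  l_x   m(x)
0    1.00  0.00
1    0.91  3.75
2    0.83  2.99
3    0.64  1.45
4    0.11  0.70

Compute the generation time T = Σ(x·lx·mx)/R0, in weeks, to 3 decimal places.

1.662

lx·mx: 0, 3.4125, 2.4817, 0.928, 0.077 → R0 = 6.8992
x·lx·mx: 0, 3.4125, 4.9634, 2.784, 0.308 → Σ = 11.4679
T = 11.4679 / 6.8992 = 1.662207… → 1.662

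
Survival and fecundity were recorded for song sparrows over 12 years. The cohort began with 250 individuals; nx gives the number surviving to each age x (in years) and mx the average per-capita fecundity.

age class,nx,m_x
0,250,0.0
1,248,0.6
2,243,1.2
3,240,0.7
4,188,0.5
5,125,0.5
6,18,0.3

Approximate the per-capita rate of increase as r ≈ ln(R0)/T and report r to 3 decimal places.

lx = nx/n0 = nx/250: 1, 0.992, 0.972, 0.96, 0.752, 0.5, 0.072
R0 = Σ lx·mx = 0 + 0.5952 + 1.1664 + 0.672 + 0.376 + 0.25 + 0.0216 = 3.0812
Σ x·lx·mx = 7.8276; T = 7.8276/3.0812 = 2.54044…
r ≈ ln(R0)/T = ln(3.0812)/2.54044… = 0.44296… → 0.443

0.443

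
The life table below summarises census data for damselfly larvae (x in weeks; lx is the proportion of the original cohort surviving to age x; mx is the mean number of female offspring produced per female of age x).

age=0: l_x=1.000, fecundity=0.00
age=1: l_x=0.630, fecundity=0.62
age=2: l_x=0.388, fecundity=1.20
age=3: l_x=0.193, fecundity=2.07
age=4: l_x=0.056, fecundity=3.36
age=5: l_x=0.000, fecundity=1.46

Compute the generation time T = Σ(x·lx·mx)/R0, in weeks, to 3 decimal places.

lx·mx: 0, 0.3906, 0.4656, 0.39951, 0.18816, 0 → R0 = 1.44387
x·lx·mx: 0, 0.3906, 0.9312, 1.19853, 0.75264, 0 → Σ = 3.27297
T = 3.27297 / 1.44387 = 2.266804… → 2.267

2.267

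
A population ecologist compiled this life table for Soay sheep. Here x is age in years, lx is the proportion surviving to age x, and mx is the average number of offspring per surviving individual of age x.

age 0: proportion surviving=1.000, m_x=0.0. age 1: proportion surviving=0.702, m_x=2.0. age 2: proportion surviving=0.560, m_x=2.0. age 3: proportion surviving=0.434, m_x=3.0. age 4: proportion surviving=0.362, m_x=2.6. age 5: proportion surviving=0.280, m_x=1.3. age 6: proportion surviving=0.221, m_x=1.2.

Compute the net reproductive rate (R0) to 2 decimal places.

5.40

lx·mx by age: 0, 1.404, 1.12, 1.302, 0.9412, 0.364, 0.2652
R0 = Σ lx·mx = 5.3964 → 5.40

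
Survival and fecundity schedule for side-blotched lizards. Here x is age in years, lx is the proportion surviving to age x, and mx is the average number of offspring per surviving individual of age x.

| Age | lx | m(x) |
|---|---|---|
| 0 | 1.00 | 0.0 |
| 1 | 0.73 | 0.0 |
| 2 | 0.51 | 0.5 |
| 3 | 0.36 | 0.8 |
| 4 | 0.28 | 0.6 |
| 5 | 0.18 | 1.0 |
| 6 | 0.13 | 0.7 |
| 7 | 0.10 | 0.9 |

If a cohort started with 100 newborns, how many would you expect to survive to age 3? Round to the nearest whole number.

36

Expected survivors = N0 · l_3 = 100 × 0.36 = 36 → 36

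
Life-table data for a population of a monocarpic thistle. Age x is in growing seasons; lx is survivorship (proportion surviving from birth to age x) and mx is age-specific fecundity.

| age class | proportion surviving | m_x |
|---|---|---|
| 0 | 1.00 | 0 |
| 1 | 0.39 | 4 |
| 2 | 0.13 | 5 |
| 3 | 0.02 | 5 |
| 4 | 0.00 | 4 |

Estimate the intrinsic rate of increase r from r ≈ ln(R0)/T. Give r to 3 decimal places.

R0 = Σ lx·mx = 0 + 1.56 + 0.65 + 0.1 + 0 = 2.31
Σ x·lx·mx = 3.16; T = 3.16/2.31 = 1.36797…
r ≈ ln(R0)/T = ln(2.31)/1.36797… = 0.61204… → 0.612

0.612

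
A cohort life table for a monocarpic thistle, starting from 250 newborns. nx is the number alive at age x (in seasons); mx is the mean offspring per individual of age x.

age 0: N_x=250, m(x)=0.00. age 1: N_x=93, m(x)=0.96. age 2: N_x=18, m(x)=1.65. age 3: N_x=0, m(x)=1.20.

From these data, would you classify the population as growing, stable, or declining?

lx = nx/n0 = nx/250: 1, 0.372, 0.072, 0
R0 = Σ lx·mx = 0 + 0.35712 + 0.1188 + 0 = 0.47592
R0 < 1, so the population is declining.

declining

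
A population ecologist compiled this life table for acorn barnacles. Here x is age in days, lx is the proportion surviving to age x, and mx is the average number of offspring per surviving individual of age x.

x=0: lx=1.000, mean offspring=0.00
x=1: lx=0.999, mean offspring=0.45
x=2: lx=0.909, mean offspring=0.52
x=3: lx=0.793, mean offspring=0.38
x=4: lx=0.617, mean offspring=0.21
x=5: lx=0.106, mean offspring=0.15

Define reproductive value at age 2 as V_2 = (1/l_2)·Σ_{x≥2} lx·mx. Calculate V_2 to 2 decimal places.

1.01

lx·mx for x ≥ 2: 0.47268, 0.30134, 0.12957, 0.0159 → sum = 0.91949
V_2 = 0.91949 / l_2 = 0.91949 / 0.909 = 1.01154… → 1.01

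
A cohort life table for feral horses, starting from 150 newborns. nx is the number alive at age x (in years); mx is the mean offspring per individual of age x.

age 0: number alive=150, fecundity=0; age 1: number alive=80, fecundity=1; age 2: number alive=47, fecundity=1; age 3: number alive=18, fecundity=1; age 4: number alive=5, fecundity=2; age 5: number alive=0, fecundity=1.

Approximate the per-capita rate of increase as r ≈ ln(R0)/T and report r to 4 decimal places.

lx = nx/n0 = nx/150: 1, 0.53333…, 0.31333…, 0.12, 0.03333…, 0
R0 = Σ lx·mx = 0 + 0.53333… + 0.31333… + 0.12 + 0.06667… + 0 = 1.033333…
Σ x·lx·mx = 1.786667…; T = 1.786667…/1.033333… = 1.72903…
r ≈ ln(R0)/T = ln(1.033333…)/1.72903… = 0.018964… → 0.0190

0.0190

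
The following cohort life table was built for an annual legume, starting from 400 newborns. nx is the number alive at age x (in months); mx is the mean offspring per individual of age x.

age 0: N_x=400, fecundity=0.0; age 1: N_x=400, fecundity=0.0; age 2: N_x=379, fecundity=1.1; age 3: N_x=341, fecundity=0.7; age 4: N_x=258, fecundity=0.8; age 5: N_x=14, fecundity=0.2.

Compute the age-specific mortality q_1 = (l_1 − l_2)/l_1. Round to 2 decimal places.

0.05

lx = nx/n0 = nx/400: 1, 1, 0.9475, 0.8525, 0.645, 0.035
q_1 = (l_1 − l_2) / l_1 = (1 − 0.9475) / 1
     = 0.0525 / 1 = 0.0525 → 0.05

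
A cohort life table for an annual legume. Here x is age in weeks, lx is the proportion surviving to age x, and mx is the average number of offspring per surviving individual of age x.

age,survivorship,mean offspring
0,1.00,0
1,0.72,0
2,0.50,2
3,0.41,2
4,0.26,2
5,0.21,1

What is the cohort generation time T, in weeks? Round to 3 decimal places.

lx·mx: 0, 0, 1, 0.82, 0.52, 0.21 → R0 = 2.55
x·lx·mx: 0, 0, 2, 2.46, 2.08, 1.05 → Σ = 7.59
T = 7.59 / 2.55 = 2.976471… → 2.976

2.976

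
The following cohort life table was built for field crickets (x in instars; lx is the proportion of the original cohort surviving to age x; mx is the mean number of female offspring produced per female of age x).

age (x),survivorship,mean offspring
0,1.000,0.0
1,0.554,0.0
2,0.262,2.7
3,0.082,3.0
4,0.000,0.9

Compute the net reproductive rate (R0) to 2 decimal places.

0.95

lx·mx by age: 0, 0, 0.7074, 0.246, 0
R0 = Σ lx·mx = 0.9534 → 0.95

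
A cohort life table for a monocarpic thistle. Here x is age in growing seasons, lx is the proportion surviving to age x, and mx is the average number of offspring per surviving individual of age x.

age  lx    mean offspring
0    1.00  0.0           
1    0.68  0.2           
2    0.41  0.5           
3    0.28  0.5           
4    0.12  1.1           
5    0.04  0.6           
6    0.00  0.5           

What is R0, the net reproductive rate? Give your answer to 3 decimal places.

lx·mx by age: 0, 0.136, 0.205, 0.14, 0.132, 0.024, 0
R0 = Σ lx·mx = 0.637 → 0.637

0.637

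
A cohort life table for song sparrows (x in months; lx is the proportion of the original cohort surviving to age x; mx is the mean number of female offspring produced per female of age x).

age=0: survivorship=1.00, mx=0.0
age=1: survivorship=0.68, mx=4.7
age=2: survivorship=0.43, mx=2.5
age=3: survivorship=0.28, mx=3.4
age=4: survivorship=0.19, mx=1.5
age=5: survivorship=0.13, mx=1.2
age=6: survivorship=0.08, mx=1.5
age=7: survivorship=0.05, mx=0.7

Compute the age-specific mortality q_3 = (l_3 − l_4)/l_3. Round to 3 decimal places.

0.321

q_3 = (l_3 − l_4) / l_3 = (0.28 − 0.19) / 0.28
     = 0.09 / 0.28 = 0.321429… → 0.321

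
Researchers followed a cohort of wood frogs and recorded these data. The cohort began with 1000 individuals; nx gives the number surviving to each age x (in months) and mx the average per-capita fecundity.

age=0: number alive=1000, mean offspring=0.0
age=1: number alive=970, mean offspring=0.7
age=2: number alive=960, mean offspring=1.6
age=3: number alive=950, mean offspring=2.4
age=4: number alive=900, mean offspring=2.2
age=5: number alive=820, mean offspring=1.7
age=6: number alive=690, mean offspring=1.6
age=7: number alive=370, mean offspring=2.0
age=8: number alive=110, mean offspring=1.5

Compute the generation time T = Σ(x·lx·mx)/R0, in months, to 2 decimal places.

3.91

lx = nx/n0 = nx/1000: 1, 0.97, 0.96, 0.95, 0.9, 0.82, 0.69, 0.37, 0.11
lx·mx: 0, 0.679, 1.536, 2.28, 1.98, 1.394, 1.104, 0.74, 0.165 → R0 = 9.878
x·lx·mx: 0, 0.679, 3.072, 6.84, 7.92, 6.97, 6.624, 5.18, 1.32 → Σ = 38.605
T = 38.605 / 9.878 = 3.90818… → 3.91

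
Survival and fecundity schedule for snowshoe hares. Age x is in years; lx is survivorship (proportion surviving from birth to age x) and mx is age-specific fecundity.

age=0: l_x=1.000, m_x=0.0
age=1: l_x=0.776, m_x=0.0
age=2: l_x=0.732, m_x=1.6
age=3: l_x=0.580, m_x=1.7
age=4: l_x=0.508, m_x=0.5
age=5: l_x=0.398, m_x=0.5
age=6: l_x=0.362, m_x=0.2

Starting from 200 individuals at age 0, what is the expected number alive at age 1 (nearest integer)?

Expected survivors = N0 · l_1 = 200 × 0.776 = 155.2 → 155

155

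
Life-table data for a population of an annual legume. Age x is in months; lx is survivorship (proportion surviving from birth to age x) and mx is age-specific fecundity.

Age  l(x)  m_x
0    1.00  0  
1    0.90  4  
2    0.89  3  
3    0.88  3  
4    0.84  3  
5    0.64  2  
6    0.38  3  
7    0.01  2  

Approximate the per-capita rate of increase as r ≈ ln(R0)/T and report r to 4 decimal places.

0.9046

R0 = Σ lx·mx = 0 + 3.6 + 2.67 + 2.64 + 2.52 + 1.28 + 1.14 + 0.02 = 13.87
Σ x·lx·mx = 40.32; T = 40.32/13.87 = 2.90699…
r ≈ ln(R0)/T = ln(13.87)/2.90699… = 0.904621… → 0.9046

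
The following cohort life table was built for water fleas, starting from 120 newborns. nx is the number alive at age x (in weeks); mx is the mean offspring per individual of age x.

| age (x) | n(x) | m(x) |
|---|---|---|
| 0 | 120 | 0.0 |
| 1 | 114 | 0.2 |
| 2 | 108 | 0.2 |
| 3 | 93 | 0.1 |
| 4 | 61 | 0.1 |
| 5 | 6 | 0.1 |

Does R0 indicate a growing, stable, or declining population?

declining

lx = nx/n0 = nx/120: 1, 0.95, 0.9, 0.775, 0.50833…, 0.05
R0 = Σ lx·mx = 0 + 0.19 + 0.18 + 0.0775 + 0.050833… + 0.005 = 0.503333…
R0 < 1, so the population is declining.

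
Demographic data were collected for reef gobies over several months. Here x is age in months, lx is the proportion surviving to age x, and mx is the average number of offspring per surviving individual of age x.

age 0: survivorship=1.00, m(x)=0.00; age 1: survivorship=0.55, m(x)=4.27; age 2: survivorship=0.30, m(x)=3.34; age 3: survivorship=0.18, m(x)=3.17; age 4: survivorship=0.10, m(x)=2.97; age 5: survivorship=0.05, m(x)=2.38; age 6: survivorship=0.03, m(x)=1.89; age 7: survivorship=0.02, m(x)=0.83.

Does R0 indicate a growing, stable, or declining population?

growing

R0 = Σ lx·mx = 0 + 2.3485 + 1.002 + 0.5706 + 0.297 + 0.119 + 0.0567 + 0.0166 = 4.4104
R0 > 1, so the population is growing.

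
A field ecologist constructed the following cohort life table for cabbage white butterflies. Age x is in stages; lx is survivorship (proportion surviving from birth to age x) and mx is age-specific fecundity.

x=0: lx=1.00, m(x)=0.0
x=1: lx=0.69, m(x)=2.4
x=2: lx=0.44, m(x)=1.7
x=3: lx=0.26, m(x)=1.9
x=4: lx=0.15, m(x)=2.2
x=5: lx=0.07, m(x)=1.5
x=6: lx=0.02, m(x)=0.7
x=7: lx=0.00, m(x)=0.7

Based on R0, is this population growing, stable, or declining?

growing

R0 = Σ lx·mx = 0 + 1.656 + 0.748 + 0.494 + 0.33 + 0.105 + 0.014 + 0 = 3.347
R0 > 1, so the population is growing.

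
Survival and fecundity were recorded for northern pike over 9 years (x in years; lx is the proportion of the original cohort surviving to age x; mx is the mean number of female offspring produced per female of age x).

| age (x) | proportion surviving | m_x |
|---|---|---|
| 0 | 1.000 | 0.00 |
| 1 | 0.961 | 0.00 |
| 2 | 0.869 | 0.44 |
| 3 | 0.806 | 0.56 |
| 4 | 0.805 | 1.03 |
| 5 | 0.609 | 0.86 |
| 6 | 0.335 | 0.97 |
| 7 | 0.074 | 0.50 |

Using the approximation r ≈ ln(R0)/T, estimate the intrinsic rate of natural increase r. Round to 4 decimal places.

R0 = Σ lx·mx = 0 + 0 + 0.38236 + 0.45136 + 0.82915 + 0.52374 + 0.32495 + 0.037 = 2.54856
Σ x·lx·mx = 10.2628; T = 10.2628/2.54856 = 4.0269…
r ≈ ln(R0)/T = ln(2.54856)/4.0269… = 0.23232… → 0.2323

0.2323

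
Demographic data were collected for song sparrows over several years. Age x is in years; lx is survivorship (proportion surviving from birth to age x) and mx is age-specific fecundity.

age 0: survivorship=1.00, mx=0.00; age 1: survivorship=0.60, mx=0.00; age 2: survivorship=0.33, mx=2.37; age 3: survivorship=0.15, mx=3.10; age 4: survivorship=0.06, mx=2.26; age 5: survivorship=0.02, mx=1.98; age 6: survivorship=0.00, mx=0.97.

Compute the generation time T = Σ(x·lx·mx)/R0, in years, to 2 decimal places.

lx·mx: 0, 0, 0.7821, 0.465, 0.1356, 0.0396, 0 → R0 = 1.4223
x·lx·mx: 0, 0, 1.5642, 1.395, 0.5424, 0.198, 0 → Σ = 3.6996
T = 3.6996 / 1.4223 = 2.601139… → 2.60

2.60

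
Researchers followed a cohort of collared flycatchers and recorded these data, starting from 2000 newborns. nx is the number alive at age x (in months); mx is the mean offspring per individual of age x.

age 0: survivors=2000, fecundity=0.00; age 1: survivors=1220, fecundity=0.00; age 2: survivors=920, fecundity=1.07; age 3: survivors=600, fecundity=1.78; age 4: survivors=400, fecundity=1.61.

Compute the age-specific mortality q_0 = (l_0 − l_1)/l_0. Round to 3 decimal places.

lx = nx/n0 = nx/2000: 1, 0.61, 0.46, 0.3, 0.2
q_0 = (l_0 − l_1) / l_0 = (1 − 0.61) / 1
     = 0.39 / 1 = 0.39 → 0.390

0.390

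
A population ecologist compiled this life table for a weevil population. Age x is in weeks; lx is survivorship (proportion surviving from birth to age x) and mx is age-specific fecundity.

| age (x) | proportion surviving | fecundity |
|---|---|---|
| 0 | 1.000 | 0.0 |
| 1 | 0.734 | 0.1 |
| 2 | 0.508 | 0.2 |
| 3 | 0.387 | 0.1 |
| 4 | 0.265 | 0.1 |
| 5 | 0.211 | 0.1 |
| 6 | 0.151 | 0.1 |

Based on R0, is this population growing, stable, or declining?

declining

R0 = Σ lx·mx = 0 + 0.0734 + 0.1016 + 0.0387 + 0.0265 + 0.0211 + 0.0151 = 0.2764
R0 < 1, so the population is declining.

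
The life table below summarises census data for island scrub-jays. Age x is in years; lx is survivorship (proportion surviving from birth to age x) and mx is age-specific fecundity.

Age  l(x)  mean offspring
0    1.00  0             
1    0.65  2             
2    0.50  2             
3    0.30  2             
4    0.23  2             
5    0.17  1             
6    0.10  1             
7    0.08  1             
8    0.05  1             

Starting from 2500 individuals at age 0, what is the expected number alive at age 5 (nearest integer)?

Expected survivors = N0 · l_5 = 2500 × 0.17 = 425 → 425

425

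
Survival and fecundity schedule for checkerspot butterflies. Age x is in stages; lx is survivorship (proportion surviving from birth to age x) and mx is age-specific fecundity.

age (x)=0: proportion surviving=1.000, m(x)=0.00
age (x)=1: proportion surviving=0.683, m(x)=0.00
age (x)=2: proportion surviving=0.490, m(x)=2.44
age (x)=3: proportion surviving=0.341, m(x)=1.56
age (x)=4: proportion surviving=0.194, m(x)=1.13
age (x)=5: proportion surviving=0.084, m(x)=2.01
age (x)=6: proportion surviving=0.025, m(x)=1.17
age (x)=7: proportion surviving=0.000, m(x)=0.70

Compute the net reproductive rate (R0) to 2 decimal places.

lx·mx by age: 0, 0, 1.1956, 0.53196, 0.21922, 0.16884, 0.02925, 0
R0 = Σ lx·mx = 2.14487 → 2.14

2.14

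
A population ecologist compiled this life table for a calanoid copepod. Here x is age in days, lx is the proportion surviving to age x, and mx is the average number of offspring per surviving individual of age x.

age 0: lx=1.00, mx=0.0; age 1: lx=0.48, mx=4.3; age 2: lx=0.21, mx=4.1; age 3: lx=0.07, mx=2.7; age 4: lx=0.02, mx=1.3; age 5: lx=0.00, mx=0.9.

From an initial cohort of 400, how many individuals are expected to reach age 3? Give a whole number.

Expected survivors = N0 · l_3 = 400 × 0.07 = 28 → 28

28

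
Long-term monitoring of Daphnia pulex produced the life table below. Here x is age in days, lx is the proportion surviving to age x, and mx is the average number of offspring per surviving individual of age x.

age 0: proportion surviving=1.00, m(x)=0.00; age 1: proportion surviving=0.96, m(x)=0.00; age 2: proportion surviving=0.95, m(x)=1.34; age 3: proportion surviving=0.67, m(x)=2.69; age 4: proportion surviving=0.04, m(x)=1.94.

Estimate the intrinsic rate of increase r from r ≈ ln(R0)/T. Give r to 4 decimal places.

0.4381

R0 = Σ lx·mx = 0 + 0 + 1.273 + 1.8023 + 0.0776 = 3.1529
Σ x·lx·mx = 8.2633; T = 8.2633/3.1529 = 2.62086…
r ≈ ln(R0)/T = ln(3.1529)/2.62086… = 0.438148… → 0.4381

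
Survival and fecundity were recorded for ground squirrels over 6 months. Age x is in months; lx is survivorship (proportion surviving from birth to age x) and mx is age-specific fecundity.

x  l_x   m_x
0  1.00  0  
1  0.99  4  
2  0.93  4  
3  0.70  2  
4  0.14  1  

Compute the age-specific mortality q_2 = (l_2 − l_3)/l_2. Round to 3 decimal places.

q_2 = (l_2 − l_3) / l_2 = (0.93 − 0.7) / 0.93
     = 0.23 / 0.93 = 0.247312… → 0.247

0.247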